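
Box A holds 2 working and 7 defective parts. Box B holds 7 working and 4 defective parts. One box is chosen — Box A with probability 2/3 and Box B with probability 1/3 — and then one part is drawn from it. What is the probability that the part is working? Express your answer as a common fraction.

From Box A: P(working) = 2/9.
From Box B: P(working) = 7/11.
Total probability = (2/3)(2/9) + (1/3)(7/11) = 107/297.

107/297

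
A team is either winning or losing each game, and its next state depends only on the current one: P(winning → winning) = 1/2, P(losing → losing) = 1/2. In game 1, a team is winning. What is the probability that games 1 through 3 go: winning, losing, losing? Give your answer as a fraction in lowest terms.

1/4

Game 1 is given. For each transition, use the conditional probability from the current state:
P(losing | winning) = 1/2; P(losing | losing) = 1/2.
P = 1/2 × 1/2 = 1/4.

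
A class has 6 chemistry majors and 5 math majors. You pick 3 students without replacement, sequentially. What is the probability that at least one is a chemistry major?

P(no chemistry majors) = 5/11 × 4/10 × 3/9 = 60/990 = 2/33.
P(at least one) = 1 − 2/33 = 31/33.

31/33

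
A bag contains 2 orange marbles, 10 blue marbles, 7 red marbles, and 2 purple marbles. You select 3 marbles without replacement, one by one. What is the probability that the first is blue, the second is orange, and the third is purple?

Multiply the probability of each draw given the previous ones:
P = 10/21 × 2/20 × 2/19 = 40/7980 = 2/399.

2/399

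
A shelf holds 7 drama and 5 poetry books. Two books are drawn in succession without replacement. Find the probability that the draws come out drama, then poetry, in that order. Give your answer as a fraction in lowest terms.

35/132

Each draw changes the counts, so multiply the conditional probabilities along the sequence:
P = 7/12 × 5/11 = 35/132.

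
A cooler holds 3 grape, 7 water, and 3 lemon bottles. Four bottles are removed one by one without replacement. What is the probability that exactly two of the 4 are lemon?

27/143

One ordering (lemon drawn first) has probability 3/13 × 2/12 × 10/11 × 9/10 = 540/17160 = 9/286.
There are C(4,2) = 6 such orderings, each equally likely, so P = 6 × 9/286 = 27/143.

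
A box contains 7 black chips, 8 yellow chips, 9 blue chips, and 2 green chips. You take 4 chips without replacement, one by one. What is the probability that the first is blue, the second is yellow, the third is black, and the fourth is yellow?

147/14950

Chain rule:
P = 9/26 × 8/25 × 7/24 × 7/23 = 3528/358800 = 147/14950.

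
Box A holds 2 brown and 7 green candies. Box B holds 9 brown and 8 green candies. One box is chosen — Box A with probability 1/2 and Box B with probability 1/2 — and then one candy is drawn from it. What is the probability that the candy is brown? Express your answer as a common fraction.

115/306

From Box A: P(brown) = 2/9.
From Box B: P(brown) = 9/17.
Total probability = (1/2)(2/9) + (1/2)(9/17) = 115/306.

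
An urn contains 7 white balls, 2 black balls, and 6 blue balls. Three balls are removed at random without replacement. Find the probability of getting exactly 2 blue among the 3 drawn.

27/91

One ordering (blue drawn first) has probability 6/15 × 5/14 × 9/13 = 270/2730 = 9/91.
There are C(3,2) = 3 such orderings, each equally likely, so P = 3 × 9/91 = 27/91.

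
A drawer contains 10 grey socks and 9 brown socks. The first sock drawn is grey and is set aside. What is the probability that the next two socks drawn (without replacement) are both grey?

With the first sock removed, 9 grey remain out of 18.
P = 9/18 × 8/17 = 72/306 = 4/17.

4/17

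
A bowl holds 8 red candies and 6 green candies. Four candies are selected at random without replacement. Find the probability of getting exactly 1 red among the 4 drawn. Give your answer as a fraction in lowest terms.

160/1001

One ordering (red drawn first) has probability 8/14 × 6/13 × 5/12 × 4/11 = 960/24024 = 40/1001.
There are C(4,1) = 4 such orderings, each equally likely, so P = 4 × 40/1001 = 160/1001.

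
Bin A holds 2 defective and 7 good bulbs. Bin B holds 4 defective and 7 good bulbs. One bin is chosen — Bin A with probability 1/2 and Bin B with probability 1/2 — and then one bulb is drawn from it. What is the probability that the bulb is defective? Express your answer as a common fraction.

From Bin A: P(defective) = 2/9.
From Bin B: P(defective) = 4/11.
Total probability = (1/2)(2/9) + (1/2)(4/11) = 29/99.

29/99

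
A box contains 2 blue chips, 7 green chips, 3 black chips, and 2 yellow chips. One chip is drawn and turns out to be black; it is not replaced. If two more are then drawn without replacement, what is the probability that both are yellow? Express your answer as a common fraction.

1/78

After the first draw, 2 of the remaining 13 chips are yellow.
P = 2/13 × 1/12 = 2/156 = 1/78.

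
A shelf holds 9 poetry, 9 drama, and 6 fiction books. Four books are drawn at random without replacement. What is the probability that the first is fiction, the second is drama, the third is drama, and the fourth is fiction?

15/1771

Multiply the probability of each draw given the previous ones:
P = 6/24 × 9/23 × 8/22 × 5/21 = 2160/255024 = 15/1771.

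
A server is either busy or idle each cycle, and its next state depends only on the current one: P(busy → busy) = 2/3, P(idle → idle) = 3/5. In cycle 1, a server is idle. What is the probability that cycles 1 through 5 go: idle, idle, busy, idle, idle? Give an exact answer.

6/125

Cycle 1 is given. For each transition, use the conditional probability from the current state:
P(idle | idle) = 3/5; P(busy | idle) = 2/5; P(idle | busy) = 1/3; P(idle | idle) = 3/5.
P = 3/5 × 2/5 × 1/3 × 3/5 = 18/375 = 6/125.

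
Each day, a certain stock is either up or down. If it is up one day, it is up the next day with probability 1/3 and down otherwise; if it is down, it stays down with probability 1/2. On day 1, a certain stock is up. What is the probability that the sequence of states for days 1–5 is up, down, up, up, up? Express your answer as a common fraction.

Day 1 is given. For each transition, use the conditional probability from the current state:
P(down | up) = 2/3; P(up | down) = 1/2; P(up | up) = 1/3; P(up | up) = 1/3.
P = 2/3 × 1/2 × 1/3 × 1/3 = 2/54 = 1/27.

1/27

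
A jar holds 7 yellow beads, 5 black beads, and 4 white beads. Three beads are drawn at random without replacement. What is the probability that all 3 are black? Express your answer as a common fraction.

1/56

P(every draw is black) = 5/16 × 4/15 × 3/14 = 60/3360 = 1/56.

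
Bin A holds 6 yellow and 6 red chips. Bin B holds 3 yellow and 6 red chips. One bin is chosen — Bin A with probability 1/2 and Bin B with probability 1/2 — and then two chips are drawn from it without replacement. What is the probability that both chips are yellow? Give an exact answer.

From Bin A: P(both yellow) = (6/12)(5/11) = 5/22.
From Bin B: P(both yellow) = (3/9)(2/8) = 1/12.
Total probability = (1/2)(5/22) + (1/2)(1/12) = 41/264.

41/264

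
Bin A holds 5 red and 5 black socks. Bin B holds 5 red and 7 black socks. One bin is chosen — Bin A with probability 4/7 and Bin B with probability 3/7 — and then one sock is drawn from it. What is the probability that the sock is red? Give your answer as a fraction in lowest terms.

13/28

From Bin A: P(red) = 5/10.
From Bin B: P(red) = 5/12.
Total probability = (4/7)(5/10) + (3/7)(5/12) = 13/28.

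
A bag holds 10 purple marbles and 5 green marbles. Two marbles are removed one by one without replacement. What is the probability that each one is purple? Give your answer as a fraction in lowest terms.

P(every draw is purple) = 10/15 × 9/14 = 90/210 = 3/7.

3/7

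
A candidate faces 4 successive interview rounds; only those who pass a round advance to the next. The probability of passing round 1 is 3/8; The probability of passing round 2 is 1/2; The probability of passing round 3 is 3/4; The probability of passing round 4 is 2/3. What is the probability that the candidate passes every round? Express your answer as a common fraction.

3/32

Each stage is reached only if all earlier stages succeed, so
P = 3/8 × 1/2 × 3/4 × 2/3 = 18/192 = 3/32.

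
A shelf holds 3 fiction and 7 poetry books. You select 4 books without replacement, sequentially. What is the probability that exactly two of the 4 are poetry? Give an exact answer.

3/10

One ordering (poetry drawn first) has probability 7/10 × 6/9 × 3/8 × 2/7 = 252/5040 = 1/20.
There are C(4,2) = 6 such orderings, each equally likely, so P = 6 × 1/20 = 3/10.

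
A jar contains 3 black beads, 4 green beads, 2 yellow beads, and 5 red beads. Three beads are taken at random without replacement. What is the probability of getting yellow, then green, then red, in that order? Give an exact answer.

5/273

Chain rule:
P = 2/14 × 4/13 × 5/12 = 40/2184 = 5/273.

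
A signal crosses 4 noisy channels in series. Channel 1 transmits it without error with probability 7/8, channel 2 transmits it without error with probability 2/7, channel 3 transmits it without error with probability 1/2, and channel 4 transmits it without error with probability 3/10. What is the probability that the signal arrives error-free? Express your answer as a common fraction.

3/80

The events are sequential, so multiply the conditional probabilities:
P = 7/8 × 2/7 × 1/2 × 3/10 = 42/1120 = 3/80.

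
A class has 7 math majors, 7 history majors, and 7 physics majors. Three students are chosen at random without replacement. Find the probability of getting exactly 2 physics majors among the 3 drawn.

21/95

One ordering (physics majors drawn first) has probability 7/21 × 6/20 × 14/19 = 588/7980 = 7/95.
There are C(3,2) = 3 such orderings, each equally likely, so P = 3 × 7/95 = 21/95.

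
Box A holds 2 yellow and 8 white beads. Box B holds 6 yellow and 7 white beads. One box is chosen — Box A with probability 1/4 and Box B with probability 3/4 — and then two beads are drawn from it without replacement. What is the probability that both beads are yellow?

From Box A: P(both yellow) = (2/10)(1/9) = 1/45.
From Box B: P(both yellow) = (6/13)(5/12) = 5/26.
Total probability = (1/4)(1/45) + (3/4)(5/26) = 701/4680.

701/4680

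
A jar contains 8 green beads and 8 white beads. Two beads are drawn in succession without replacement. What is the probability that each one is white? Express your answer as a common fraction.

P(every draw is white) = 8/16 × 7/15 = 56/240 = 7/30.

7/30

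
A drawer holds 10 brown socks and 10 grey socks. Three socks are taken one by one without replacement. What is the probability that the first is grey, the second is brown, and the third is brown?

5/38

Each draw changes the counts, so multiply the conditional probabilities along the sequence:
P = 10/20 × 10/19 × 9/18 = 900/6840 = 5/38.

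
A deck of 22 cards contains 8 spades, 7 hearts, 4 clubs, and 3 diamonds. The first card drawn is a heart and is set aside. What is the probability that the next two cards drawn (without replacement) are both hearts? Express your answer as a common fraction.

After the first draw, 6 of the remaining 21 cards are hearts.
P = 6/21 × 5/20 = 30/420 = 1/14.

1/14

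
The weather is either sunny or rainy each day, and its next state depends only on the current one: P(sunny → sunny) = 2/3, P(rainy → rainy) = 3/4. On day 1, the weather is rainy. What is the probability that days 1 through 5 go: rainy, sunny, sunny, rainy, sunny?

1/72

Day 1 is given. For each transition, use the conditional probability from the current state:
P(sunny | rainy) = 1/4; P(sunny | sunny) = 2/3; P(rainy | sunny) = 1/3; P(sunny | rainy) = 1/4.
P = 1/4 × 2/3 × 1/3 × 1/4 = 2/144 = 1/72.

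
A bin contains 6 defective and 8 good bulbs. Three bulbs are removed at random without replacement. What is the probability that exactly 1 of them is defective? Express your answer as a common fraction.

6/13

One ordering (defective drawn first) has probability 6/14 × 8/13 × 7/12 = 336/2184 = 2/13.
There are C(3,1) = 3 such orderings, each equally likely, so P = 3 × 2/13 = 6/13.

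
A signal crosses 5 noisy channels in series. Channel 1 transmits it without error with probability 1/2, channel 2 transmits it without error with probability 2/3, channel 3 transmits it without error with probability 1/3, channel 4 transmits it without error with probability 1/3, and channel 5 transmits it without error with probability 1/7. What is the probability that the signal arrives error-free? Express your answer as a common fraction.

Multiplying along the chain,
P = 1/2 × 2/3 × 1/3 × 1/3 × 1/7 = 2/378 = 1/189.

1/189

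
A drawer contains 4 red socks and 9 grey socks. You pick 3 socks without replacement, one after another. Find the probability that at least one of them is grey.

P(no grey) = 4/13 × 3/12 × 2/11 = 24/1716 = 2/143.
P(at least one) = 1 − 2/143 = 141/143.

141/143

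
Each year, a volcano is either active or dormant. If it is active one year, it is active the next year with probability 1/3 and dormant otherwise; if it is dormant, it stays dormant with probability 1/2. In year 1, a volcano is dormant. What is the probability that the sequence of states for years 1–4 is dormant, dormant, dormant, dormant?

Year 1 is given. For each transition, use the conditional probability from the current state:
P(dormant | dormant) = 1/2; P(dormant | dormant) = 1/2; P(dormant | dormant) = 1/2.
P = 1/2 × 1/2 × 1/2 = 1/8.

1/8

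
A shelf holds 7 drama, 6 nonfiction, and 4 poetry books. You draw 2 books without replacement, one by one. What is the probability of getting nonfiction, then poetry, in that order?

3/34

Chain rule:
P = 6/17 × 4/16 = 24/272 = 3/34.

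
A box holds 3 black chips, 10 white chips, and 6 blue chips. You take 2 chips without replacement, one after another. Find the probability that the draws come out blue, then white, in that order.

Each draw changes the counts, so multiply the conditional probabilities along the sequence:
P = 6/19 × 10/18 = 60/342 = 10/57.

10/57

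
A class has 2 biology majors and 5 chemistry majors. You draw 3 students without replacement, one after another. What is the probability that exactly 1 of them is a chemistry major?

1/7

One ordering (a chemistry major drawn first) has probability 5/7 × 2/6 × 1/5 = 10/210 = 1/21.
There are C(3,1) = 3 such orderings, each equally likely, so P = 3 × 1/21 = 1/7.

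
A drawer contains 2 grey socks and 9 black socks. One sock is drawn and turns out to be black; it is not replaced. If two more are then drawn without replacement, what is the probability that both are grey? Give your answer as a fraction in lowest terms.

1/45

After the first draw, 2 of the remaining 10 socks are grey.
P = 2/10 × 1/9 = 2/90 = 1/45.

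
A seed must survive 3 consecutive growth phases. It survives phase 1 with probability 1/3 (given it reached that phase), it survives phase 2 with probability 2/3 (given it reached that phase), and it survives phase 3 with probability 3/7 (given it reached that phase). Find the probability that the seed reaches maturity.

Multiplying along the chain,
P = 1/3 × 2/3 × 3/7 = 6/63 = 2/21.

2/21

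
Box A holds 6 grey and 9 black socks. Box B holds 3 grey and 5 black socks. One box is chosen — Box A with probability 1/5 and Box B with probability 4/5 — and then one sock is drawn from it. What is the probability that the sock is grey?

From Box A: P(grey) = 6/15.
From Box B: P(grey) = 3/8.
Total probability = (1/5)(6/15) + (4/5)(3/8) = 19/50.

19/50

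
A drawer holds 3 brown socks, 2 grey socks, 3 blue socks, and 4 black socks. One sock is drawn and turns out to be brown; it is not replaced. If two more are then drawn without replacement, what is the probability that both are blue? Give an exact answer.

With the first sock removed, 3 blue remain out of 11.
P = 3/11 × 2/10 = 6/110 = 3/55.

3/55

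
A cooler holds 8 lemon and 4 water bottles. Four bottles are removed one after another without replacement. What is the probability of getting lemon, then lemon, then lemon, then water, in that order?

56/495

Each draw changes the counts, so multiply the conditional probabilities along the sequence:
P = 8/12 × 7/11 × 6/10 × 4/9 = 1344/11880 = 56/495.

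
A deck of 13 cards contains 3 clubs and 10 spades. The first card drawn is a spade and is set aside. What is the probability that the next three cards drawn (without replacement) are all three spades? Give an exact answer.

21/55

With the first card removed, 9 spades remain out of 12.
P = 9/12 × 8/11 × 7/10 = 504/1320 = 21/55.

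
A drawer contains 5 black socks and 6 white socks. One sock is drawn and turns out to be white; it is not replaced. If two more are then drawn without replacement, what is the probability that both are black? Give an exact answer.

2/9

With the first sock removed, 5 black remain out of 10.
P = 5/10 × 4/9 = 20/90 = 2/9.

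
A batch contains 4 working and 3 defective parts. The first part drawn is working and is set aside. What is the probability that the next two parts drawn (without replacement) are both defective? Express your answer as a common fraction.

With the first part removed, 3 defective remain out of 6.
P = 3/6 × 2/5 = 6/30 = 1/5.

1/5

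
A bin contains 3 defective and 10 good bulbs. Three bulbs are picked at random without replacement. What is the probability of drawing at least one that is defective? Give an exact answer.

P(no defective) = 10/13 × 9/12 × 8/11 = 720/1716 = 60/143.
P(at least one) = 1 − 60/143 = 83/143.

83/143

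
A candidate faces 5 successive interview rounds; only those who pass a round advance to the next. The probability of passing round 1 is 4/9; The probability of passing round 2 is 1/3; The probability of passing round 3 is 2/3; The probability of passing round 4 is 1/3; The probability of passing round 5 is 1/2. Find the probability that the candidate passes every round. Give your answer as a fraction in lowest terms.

Multiplying along the chain,
P = 4/9 × 1/3 × 2/3 × 1/3 × 1/2 = 8/486 = 4/243.

4/243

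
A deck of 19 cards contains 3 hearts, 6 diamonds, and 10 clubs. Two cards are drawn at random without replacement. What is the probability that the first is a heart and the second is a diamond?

Each draw changes the counts, so multiply the conditional probabilities along the sequence:
P = 3/19 × 6/18 = 18/342 = 1/19.

1/19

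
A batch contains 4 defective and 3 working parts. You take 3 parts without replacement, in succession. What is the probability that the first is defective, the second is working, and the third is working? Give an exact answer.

4/35

Multiply the probability of each draw given the previous ones:
P = 4/7 × 3/6 × 2/5 = 24/210 = 4/35.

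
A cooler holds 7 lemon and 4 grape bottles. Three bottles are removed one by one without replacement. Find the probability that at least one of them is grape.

P(no grape) = 7/11 × 6/10 × 5/9 = 210/990 = 7/33.
P(at least one) = 1 − 7/33 = 26/33.

26/33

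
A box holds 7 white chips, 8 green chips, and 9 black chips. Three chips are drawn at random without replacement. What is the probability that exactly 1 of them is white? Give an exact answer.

One ordering (white drawn first) has probability 7/24 × 17/23 × 16/22 = 1904/12144 = 119/759.
There are C(3,1) = 3 such orderings, each equally likely, so P = 3 × 119/759 = 119/253.

119/253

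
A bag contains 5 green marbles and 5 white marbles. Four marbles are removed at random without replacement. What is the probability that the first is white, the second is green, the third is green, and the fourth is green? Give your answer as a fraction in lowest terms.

Each draw changes the counts, so multiply the conditional probabilities along the sequence:
P = 5/10 × 5/9 × 4/8 × 3/7 = 300/5040 = 5/84.

5/84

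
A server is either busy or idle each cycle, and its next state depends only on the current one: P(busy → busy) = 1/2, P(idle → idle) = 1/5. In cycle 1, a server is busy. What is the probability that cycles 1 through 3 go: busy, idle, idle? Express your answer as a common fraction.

1/10

Cycle 1 is given. For each transition, use the conditional probability from the current state:
P(idle | busy) = 1/2; P(idle | idle) = 1/5.
P = 1/2 × 1/5 = 1/10.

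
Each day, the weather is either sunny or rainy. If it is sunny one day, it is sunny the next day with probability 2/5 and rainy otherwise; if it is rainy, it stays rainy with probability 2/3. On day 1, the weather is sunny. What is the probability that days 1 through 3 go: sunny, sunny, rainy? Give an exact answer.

Day 1 is given. For each transition, use the conditional probability from the current state:
P(sunny | sunny) = 2/5; P(rainy | sunny) = 3/5.
P = 2/5 × 3/5 = 6/25.

6/25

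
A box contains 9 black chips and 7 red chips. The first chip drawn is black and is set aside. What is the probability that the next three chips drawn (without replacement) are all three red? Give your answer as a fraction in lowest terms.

With the first chip removed, 7 red remain out of 15.
P = 7/15 × 6/14 × 5/13 = 210/2730 = 1/13.

1/13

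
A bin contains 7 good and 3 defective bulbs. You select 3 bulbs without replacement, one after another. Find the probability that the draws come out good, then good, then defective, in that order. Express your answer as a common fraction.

7/40

Multiply the probability of each draw given the previous ones:
P = 7/10 × 6/9 × 3/8 = 126/720 = 7/40.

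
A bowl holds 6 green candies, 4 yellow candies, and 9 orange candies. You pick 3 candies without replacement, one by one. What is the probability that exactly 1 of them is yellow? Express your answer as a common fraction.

One ordering (yellow drawn first) has probability 4/19 × 15/18 × 14/17 = 840/5814 = 140/969.
There are C(3,1) = 3 such orderings, each equally likely, so P = 3 × 140/969 = 140/323.

140/323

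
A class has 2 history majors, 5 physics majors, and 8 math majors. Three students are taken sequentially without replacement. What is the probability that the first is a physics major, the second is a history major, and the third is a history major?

Multiply the probability of each draw given the previous ones:
P = 5/15 × 2/14 × 1/13 = 10/2730 = 1/273.

1/273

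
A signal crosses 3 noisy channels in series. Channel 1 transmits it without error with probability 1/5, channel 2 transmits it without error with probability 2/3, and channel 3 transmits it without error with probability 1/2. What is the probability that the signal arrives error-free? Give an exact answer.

1/15

Each stage is reached only if all earlier stages succeed, so
P = 1/5 × 2/3 × 1/2 = 2/30 = 1/15.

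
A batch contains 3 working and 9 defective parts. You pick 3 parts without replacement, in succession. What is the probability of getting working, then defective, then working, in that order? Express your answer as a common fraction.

Multiply the probability of each draw given the previous ones:
P = 3/12 × 9/11 × 2/10 = 54/1320 = 9/220.

9/220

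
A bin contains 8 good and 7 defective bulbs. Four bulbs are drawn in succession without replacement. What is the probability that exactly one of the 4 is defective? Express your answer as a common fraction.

56/195

One ordering (defective drawn first) has probability 7/15 × 8/14 × 7/13 × 6/12 = 2352/32760 = 14/195.
There are C(4,1) = 4 such orderings, each equally likely, so P = 4 × 14/195 = 56/195.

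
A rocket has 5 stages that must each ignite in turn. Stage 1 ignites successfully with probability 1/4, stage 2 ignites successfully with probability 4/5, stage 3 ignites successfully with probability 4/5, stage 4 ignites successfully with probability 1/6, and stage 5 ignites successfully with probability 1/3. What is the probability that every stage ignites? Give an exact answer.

2/225

Each stage is reached only if all earlier stages succeed, so
P = 1/4 × 4/5 × 4/5 × 1/6 × 1/3 = 16/1800 = 2/225.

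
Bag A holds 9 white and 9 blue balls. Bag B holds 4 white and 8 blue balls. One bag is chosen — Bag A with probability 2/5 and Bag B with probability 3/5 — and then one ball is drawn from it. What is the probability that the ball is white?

2/5

From Bag A: P(white) = 9/18.
From Bag B: P(white) = 4/12.
Total probability = (2/5)(9/18) + (3/5)(4/12) = 2/5.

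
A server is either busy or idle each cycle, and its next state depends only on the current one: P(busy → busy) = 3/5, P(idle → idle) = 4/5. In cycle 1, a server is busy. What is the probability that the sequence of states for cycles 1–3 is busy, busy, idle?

6/25

Cycle 1 is given. For each transition, use the conditional probability from the current state:
P(busy | busy) = 3/5; P(idle | busy) = 2/5.
P = 3/5 × 2/5 = 6/25.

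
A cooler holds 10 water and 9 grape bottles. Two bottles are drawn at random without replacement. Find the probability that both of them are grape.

4/19

P(every draw is grape) = 9/19 × 8/18 = 72/342 = 4/19.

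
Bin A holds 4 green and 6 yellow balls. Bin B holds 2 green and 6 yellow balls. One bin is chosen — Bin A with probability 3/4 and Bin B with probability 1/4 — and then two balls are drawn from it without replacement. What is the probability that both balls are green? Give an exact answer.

61/560

From Bin A: P(both green) = (4/10)(3/9) = 2/15.
From Bin B: P(both green) = (2/8)(1/7) = 1/28.
Total probability = (3/4)(2/15) + (1/4)(1/28) = 61/560.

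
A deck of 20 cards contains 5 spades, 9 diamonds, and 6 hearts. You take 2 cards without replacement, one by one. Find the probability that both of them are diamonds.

P(every draw is a diamond) = 9/20 × 8/19 = 72/380 = 18/95.

18/95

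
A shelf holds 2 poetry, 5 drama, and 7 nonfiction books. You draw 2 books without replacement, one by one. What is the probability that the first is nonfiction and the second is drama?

5/26

Chain rule:
P = 7/14 × 5/13 = 35/182 = 5/26.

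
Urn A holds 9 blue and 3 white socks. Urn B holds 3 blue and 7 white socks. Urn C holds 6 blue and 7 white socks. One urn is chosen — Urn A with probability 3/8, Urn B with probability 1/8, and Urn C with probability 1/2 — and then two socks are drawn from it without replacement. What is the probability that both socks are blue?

From Urn A: P(both blue) = (9/12)(8/11) = 6/11.
From Urn B: P(both blue) = (3/10)(2/9) = 1/15.
From Urn C: P(both blue) = (6/13)(5/12) = 5/26.
Total probability = (3/8)(6/11) + (1/8)(1/15) + (1/2)(5/26) = 5303/17160.

5303/17160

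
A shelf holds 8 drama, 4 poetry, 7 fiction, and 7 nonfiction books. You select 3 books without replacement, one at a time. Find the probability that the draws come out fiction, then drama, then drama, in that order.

49/1950

Chain rule:
P = 7/26 × 8/25 × 7/24 = 392/15600 = 49/1950.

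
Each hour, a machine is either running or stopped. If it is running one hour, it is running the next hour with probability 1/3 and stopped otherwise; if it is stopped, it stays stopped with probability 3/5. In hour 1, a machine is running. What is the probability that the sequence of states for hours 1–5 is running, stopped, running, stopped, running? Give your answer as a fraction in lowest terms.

16/225

Hour 1 is given. For each transition, use the conditional probability from the current state:
P(stopped | running) = 2/3; P(running | stopped) = 2/5; P(stopped | running) = 2/3; P(running | stopped) = 2/5.
P = 2/3 × 2/5 × 2/3 × 2/5 = 16/225.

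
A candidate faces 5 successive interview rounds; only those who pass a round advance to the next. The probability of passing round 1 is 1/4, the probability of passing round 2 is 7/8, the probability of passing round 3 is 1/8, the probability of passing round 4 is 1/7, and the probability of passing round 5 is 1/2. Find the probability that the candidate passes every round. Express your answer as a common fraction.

Each stage is reached only if all earlier stages succeed, so
P = 1/4 × 7/8 × 1/8 × 1/7 × 1/2 = 7/3584 = 1/512.

1/512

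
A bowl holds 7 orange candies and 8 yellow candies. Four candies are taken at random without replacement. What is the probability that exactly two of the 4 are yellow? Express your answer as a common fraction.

28/65

One ordering (yellow drawn first) has probability 8/15 × 7/14 × 7/13 × 6/12 = 2352/32760 = 14/195.
There are C(4,2) = 6 such orderings, each equally likely, so P = 6 × 14/195 = 28/65.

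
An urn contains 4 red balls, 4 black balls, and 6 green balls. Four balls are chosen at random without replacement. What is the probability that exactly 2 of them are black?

270/1001

One ordering (black drawn first) has probability 4/14 × 3/13 × 10/12 × 9/11 = 1080/24024 = 45/1001.
There are C(4,2) = 6 such orderings, each equally likely, so P = 6 × 45/1001 = 270/1001.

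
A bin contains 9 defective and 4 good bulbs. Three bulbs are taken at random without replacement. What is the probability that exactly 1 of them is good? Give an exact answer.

One ordering (good drawn first) has probability 4/13 × 9/12 × 8/11 = 288/1716 = 24/143.
There are C(3,1) = 3 such orderings, each equally likely, so P = 3 × 24/143 = 72/143.

72/143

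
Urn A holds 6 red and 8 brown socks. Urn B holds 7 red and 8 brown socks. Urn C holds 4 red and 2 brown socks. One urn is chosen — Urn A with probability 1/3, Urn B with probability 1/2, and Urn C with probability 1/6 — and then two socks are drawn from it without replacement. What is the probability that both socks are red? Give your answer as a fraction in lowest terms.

From Urn A: P(both red) = (6/14)(5/13) = 15/91.
From Urn B: P(both red) = (7/15)(6/14) = 1/5.
From Urn C: P(both red) = (4/6)(3/5) = 2/5.
Total probability = (1/3)(15/91) + (1/2)(1/5) + (1/6)(2/5) = 121/546.

121/546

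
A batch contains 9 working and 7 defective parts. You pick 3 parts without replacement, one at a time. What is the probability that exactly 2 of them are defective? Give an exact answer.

27/80

One ordering (defective drawn first) has probability 7/16 × 6/15 × 9/14 = 378/3360 = 9/80.
There are C(3,2) = 3 such orderings, each equally likely, so P = 3 × 9/80 = 27/80.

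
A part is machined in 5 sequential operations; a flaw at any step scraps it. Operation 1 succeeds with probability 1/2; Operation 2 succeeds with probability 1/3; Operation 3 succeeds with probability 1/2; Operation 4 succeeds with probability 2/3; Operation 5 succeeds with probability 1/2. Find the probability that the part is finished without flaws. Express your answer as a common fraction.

The events are sequential, so multiply the conditional probabilities:
P = 1/2 × 1/3 × 1/2 × 2/3 × 1/2 = 2/72 = 1/36.

1/36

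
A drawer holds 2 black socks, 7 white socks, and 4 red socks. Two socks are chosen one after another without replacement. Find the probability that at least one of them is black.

P(no black) = 11/13 × 10/12 = 110/156 = 55/78.
P(at least one) = 1 − 55/78 = 23/78.

23/78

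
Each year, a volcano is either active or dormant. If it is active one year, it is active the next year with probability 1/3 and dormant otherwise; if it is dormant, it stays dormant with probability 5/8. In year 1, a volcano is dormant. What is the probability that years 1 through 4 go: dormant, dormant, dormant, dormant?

Year 1 is given. For each transition, use the conditional probability from the current state:
P(dormant | dormant) = 5/8; P(dormant | dormant) = 5/8; P(dormant | dormant) = 5/8.
P = 5/8 × 5/8 × 5/8 = 125/512.

125/512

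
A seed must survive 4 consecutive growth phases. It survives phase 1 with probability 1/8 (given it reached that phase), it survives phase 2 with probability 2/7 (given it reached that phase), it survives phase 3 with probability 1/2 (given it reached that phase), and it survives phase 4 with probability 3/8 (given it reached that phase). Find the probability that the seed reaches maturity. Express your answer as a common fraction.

The events are sequential, so multiply the conditional probabilities:
P = 1/8 × 2/7 × 1/2 × 3/8 = 6/896 = 3/448.

3/448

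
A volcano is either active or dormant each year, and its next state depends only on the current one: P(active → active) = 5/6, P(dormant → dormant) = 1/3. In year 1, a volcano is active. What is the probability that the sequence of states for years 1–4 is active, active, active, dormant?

25/216

Year 1 is given. For each transition, use the conditional probability from the current state:
P(active | active) = 5/6; P(active | active) = 5/6; P(dormant | active) = 1/6.
P = 5/6 × 5/6 × 1/6 = 25/216.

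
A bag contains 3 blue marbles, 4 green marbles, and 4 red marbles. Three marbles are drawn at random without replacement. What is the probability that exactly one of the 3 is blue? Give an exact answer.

28/55

One ordering (blue drawn first) has probability 3/11 × 8/10 × 7/9 = 168/990 = 28/165.
There are C(3,1) = 3 such orderings, each equally likely, so P = 3 × 28/165 = 28/55.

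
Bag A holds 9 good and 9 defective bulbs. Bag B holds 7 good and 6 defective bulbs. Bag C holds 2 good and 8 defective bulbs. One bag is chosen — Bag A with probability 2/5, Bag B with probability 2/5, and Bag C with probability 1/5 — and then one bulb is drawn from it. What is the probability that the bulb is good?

From Bag A: P(good) = 9/18.
From Bag B: P(good) = 7/13.
From Bag C: P(good) = 2/10.
Total probability = (2/5)(9/18) + (2/5)(7/13) + (1/5)(2/10) = 148/325.

148/325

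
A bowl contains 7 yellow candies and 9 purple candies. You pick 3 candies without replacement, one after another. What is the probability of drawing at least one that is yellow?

P(no yellow) = 9/16 × 8/15 × 7/14 = 504/3360 = 3/20.
P(at least one) = 1 − 3/20 = 17/20.

17/20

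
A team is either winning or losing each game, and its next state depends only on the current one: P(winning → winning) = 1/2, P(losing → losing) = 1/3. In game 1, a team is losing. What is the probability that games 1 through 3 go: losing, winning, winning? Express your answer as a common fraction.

Game 1 is given. For each transition, use the conditional probability from the current state:
P(winning | losing) = 2/3; P(winning | winning) = 1/2.
P = 2/3 × 1/2 = 2/6 = 1/3.

1/3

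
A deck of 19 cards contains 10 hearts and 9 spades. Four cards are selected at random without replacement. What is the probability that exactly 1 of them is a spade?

90/323

One ordering (a spade drawn first) has probability 9/19 × 10/18 × 9/17 × 8/16 = 6480/93024 = 45/646.
There are C(4,1) = 4 such orderings, each equally likely, so P = 4 × 45/646 = 90/323.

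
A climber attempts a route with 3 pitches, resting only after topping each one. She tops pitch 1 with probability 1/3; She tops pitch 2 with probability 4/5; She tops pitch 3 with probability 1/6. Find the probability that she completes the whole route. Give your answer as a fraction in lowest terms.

2/45

The events are sequential, so multiply the conditional probabilities:
P = 1/3 × 4/5 × 1/6 = 4/90 = 2/45.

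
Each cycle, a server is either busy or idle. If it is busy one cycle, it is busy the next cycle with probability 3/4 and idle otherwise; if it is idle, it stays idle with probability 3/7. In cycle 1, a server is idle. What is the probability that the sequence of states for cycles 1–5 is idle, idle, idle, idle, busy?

Cycle 1 is given. For each transition, use the conditional probability from the current state:
P(idle | idle) = 3/7; P(idle | idle) = 3/7; P(idle | idle) = 3/7; P(busy | idle) = 4/7.
P = 3/7 × 3/7 × 3/7 × 4/7 = 108/2401.

108/2401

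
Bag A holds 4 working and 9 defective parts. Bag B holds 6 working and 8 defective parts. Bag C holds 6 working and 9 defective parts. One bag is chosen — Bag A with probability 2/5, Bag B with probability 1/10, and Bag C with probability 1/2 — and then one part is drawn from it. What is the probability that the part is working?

From Bag A: P(working) = 4/13.
From Bag B: P(working) = 6/14.
From Bag C: P(working) = 6/15.
Total probability = (2/5)(4/13) + (1/10)(6/14) + (1/2)(6/15) = 333/910.

333/910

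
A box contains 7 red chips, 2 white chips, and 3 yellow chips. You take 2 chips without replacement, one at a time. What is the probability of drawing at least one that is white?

7/22

P(no white) = 10/12 × 9/11 = 90/132 = 15/22.
P(at least one) = 1 − 15/22 = 7/22.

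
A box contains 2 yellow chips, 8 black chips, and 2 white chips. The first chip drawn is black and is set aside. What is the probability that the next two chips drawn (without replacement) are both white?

1/55

After the first draw, 2 of the remaining 11 chips are white.
P = 2/11 × 1/10 = 2/110 = 1/55.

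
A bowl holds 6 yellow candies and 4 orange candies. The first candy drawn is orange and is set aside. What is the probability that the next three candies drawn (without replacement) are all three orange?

After the first draw, 3 of the remaining 9 candies are orange.
P = 3/9 × 2/8 × 1/7 = 6/504 = 1/84.

1/84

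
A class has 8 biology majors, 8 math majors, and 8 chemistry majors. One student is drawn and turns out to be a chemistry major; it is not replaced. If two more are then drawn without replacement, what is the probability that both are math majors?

After the first draw, 8 of the remaining 23 students are math majors.
P = 8/23 × 7/22 = 56/506 = 28/253.

28/253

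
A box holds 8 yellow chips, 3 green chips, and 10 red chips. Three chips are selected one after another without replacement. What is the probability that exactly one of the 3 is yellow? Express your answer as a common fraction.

One ordering (yellow drawn first) has probability 8/21 × 13/20 × 12/19 = 1248/7980 = 104/665.
There are C(3,1) = 3 such orderings, each equally likely, so P = 3 × 104/665 = 312/665.

312/665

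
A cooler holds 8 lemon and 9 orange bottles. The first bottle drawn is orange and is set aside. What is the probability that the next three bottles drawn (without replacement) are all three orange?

1/10

After the first draw, 8 of the remaining 16 bottles are orange.
P = 8/16 × 7/15 × 6/14 = 336/3360 = 1/10.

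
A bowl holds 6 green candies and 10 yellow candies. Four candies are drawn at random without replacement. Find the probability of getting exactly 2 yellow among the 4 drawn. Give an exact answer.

135/364

One ordering (yellow drawn first) has probability 10/16 × 9/15 × 6/14 × 5/13 = 2700/43680 = 45/728.
There are C(4,2) = 6 such orderings, each equally likely, so P = 6 × 45/728 = 135/364.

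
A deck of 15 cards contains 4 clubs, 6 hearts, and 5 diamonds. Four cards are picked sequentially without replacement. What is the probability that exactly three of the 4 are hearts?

12/91

One ordering (hearts drawn first) has probability 6/15 × 5/14 × 4/13 × 9/12 = 1080/32760 = 3/91.
There are C(4,3) = 4 such orderings, each equally likely, so P = 4 × 3/91 = 12/91.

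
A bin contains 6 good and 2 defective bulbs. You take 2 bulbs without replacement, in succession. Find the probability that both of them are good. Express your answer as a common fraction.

P(all good) = 6/8 × 5/7 = 30/56 = 15/28.

15/28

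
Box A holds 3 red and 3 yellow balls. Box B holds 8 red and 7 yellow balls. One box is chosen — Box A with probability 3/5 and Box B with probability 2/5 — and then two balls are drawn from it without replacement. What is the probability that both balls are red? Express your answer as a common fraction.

From Box A: P(both red) = (3/6)(2/5) = 1/5.
From Box B: P(both red) = (8/15)(7/14) = 4/15.
Total probability = (3/5)(1/5) + (2/5)(4/15) = 17/75.

17/75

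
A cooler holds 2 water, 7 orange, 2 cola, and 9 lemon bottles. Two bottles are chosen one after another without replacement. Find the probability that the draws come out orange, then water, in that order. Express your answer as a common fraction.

Multiply the probability of each draw given the previous ones:
P = 7/20 × 2/19 = 14/380 = 7/190.

7/190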